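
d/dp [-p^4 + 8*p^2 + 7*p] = -4*p^3 + 16*p + 7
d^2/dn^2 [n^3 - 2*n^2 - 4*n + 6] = 6*n - 4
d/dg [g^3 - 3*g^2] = 3*g*(g - 2)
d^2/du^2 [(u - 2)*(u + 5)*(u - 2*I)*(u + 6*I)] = 12*u^2 + u*(18 + 24*I) + 4 + 24*I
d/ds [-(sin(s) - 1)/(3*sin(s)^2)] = (sin(s) - 2)*cos(s)/(3*sin(s)^3)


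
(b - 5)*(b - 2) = b^2 - 7*b + 10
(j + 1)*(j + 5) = j^2 + 6*j + 5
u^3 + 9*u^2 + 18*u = u*(u + 3)*(u + 6)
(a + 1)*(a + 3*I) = a^2 + a + 3*I*a + 3*I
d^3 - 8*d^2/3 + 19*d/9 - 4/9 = (d - 4/3)*(d - 1)*(d - 1/3)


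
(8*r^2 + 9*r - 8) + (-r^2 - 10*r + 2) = 7*r^2 - r - 6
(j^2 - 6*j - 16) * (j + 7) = j^3 + j^2 - 58*j - 112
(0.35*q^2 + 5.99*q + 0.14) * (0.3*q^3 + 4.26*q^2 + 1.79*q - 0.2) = 0.105*q^5 + 3.288*q^4 + 26.1859*q^3 + 11.2485*q^2 - 0.9474*q - 0.028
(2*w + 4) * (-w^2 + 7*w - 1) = -2*w^3 + 10*w^2 + 26*w - 4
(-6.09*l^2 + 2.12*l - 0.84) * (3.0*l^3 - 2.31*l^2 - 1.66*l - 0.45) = -18.27*l^5 + 20.4279*l^4 + 2.6922*l^3 + 1.1617*l^2 + 0.4404*l + 0.378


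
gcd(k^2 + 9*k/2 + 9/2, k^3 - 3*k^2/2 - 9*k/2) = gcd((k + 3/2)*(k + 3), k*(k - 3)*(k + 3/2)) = k + 3/2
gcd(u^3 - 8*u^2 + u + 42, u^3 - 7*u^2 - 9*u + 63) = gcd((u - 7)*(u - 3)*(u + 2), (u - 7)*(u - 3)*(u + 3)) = u^2 - 10*u + 21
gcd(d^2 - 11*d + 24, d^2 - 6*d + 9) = d - 3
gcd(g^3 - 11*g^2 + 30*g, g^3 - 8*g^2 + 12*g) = g^2 - 6*g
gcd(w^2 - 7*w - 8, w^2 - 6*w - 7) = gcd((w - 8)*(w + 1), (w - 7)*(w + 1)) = w + 1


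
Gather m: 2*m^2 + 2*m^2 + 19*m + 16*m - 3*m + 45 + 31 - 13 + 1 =4*m^2 + 32*m + 64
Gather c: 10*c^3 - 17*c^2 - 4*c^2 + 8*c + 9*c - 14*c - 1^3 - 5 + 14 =10*c^3 - 21*c^2 + 3*c + 8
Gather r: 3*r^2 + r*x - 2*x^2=3*r^2 + r*x - 2*x^2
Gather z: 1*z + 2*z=3*z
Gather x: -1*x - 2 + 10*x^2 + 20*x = 10*x^2 + 19*x - 2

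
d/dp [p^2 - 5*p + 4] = 2*p - 5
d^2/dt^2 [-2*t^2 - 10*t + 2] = -4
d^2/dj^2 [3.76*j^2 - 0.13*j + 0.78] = 7.52000000000000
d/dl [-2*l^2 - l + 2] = -4*l - 1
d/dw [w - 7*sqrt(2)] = 1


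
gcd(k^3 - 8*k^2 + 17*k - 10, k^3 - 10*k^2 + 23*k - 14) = k^2 - 3*k + 2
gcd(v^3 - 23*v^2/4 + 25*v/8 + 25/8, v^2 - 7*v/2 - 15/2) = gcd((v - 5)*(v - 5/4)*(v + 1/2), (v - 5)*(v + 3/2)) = v - 5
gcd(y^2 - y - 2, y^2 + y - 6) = y - 2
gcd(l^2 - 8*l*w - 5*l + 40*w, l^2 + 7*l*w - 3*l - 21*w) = 1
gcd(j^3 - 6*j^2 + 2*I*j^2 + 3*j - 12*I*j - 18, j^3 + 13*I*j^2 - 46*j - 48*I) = j + 3*I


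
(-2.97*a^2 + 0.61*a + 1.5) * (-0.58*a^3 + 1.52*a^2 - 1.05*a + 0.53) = 1.7226*a^5 - 4.8682*a^4 + 3.1757*a^3 + 0.0654000000000001*a^2 - 1.2517*a + 0.795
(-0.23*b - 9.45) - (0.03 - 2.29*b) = 2.06*b - 9.48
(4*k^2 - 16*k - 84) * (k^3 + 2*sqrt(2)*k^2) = 4*k^5 - 16*k^4 + 8*sqrt(2)*k^4 - 84*k^3 - 32*sqrt(2)*k^3 - 168*sqrt(2)*k^2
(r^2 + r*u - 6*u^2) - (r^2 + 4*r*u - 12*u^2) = -3*r*u + 6*u^2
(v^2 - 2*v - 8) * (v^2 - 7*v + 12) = v^4 - 9*v^3 + 18*v^2 + 32*v - 96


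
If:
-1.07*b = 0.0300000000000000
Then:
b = -0.03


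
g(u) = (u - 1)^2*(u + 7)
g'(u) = (u - 1)^2 + (u + 7)*(2*u - 2)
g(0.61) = 1.16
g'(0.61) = -5.78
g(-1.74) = 39.49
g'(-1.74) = -21.32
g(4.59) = 149.37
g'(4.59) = 96.10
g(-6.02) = 48.29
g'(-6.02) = 35.52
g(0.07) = 6.11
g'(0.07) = -12.29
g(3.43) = 61.59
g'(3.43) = 56.59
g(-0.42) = 13.27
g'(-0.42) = -16.67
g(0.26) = 3.98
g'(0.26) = -10.20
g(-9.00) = -200.00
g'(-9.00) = 140.00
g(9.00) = 1024.00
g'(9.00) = 320.00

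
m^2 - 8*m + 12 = (m - 6)*(m - 2)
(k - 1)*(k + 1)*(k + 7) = k^3 + 7*k^2 - k - 7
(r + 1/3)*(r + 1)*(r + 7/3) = r^3 + 11*r^2/3 + 31*r/9 + 7/9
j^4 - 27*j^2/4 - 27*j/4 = j*(j - 3)*(j + 3/2)^2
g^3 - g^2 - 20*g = g*(g - 5)*(g + 4)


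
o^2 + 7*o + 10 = (o + 2)*(o + 5)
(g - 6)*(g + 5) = g^2 - g - 30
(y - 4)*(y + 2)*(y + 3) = y^3 + y^2 - 14*y - 24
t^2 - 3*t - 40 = (t - 8)*(t + 5)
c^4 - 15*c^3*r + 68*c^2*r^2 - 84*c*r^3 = c*(c - 7*r)*(c - 6*r)*(c - 2*r)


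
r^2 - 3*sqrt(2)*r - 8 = (r - 4*sqrt(2))*(r + sqrt(2))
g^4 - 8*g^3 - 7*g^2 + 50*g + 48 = (g - 8)*(g - 3)*(g + 1)*(g + 2)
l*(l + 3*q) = l^2 + 3*l*q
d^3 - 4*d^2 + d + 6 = (d - 3)*(d - 2)*(d + 1)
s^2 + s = s*(s + 1)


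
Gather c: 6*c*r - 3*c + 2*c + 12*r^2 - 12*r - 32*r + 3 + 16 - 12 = c*(6*r - 1) + 12*r^2 - 44*r + 7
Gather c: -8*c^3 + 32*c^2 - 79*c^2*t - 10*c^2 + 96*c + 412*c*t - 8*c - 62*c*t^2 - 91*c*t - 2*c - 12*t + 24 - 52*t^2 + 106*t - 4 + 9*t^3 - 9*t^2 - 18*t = -8*c^3 + c^2*(22 - 79*t) + c*(-62*t^2 + 321*t + 86) + 9*t^3 - 61*t^2 + 76*t + 20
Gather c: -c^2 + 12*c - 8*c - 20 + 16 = -c^2 + 4*c - 4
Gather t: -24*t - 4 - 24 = -24*t - 28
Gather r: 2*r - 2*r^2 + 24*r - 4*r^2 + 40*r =-6*r^2 + 66*r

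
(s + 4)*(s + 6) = s^2 + 10*s + 24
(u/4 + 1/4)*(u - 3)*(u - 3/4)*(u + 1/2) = u^4/4 - 9*u^3/16 - 23*u^2/32 + 3*u/8 + 9/32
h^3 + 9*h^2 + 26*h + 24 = (h + 2)*(h + 3)*(h + 4)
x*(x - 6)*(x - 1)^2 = x^4 - 8*x^3 + 13*x^2 - 6*x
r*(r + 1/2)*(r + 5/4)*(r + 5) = r^4 + 27*r^3/4 + 75*r^2/8 + 25*r/8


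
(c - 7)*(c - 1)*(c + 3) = c^3 - 5*c^2 - 17*c + 21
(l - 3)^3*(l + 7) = l^4 - 2*l^3 - 36*l^2 + 162*l - 189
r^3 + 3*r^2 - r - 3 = (r - 1)*(r + 1)*(r + 3)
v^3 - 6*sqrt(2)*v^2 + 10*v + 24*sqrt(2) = (v - 4*sqrt(2))*(v - 3*sqrt(2))*(v + sqrt(2))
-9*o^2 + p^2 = (-3*o + p)*(3*o + p)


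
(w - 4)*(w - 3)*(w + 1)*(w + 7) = w^4 + w^3 - 37*w^2 + 47*w + 84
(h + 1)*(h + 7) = h^2 + 8*h + 7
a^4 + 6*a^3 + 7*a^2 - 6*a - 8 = (a - 1)*(a + 1)*(a + 2)*(a + 4)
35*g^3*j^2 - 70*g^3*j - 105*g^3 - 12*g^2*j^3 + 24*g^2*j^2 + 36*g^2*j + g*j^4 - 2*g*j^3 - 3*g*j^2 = (-7*g + j)*(-5*g + j)*(j - 3)*(g*j + g)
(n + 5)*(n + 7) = n^2 + 12*n + 35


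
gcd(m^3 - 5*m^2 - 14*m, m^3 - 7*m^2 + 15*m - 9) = 1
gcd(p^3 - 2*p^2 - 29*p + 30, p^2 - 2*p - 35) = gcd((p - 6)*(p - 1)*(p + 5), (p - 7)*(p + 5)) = p + 5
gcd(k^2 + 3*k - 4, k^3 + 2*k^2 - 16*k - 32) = k + 4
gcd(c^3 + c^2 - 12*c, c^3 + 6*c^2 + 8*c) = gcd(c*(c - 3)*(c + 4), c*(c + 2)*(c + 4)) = c^2 + 4*c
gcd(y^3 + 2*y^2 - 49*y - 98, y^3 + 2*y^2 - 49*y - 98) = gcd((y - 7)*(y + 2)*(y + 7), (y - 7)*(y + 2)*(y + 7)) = y^3 + 2*y^2 - 49*y - 98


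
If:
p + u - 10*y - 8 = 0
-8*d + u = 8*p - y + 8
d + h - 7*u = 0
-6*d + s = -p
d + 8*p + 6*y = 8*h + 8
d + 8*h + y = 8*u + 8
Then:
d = -123224/29301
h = 33904/29301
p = 90368/29301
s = -829712/29301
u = -12760/29301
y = -15680/29301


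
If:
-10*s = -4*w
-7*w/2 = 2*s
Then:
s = 0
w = 0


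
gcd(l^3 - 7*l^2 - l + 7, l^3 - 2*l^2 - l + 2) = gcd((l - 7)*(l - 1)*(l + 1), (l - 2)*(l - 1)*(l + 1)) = l^2 - 1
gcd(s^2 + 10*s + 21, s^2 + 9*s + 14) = s + 7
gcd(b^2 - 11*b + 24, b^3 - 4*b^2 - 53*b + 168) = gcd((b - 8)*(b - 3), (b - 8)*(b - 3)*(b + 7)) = b^2 - 11*b + 24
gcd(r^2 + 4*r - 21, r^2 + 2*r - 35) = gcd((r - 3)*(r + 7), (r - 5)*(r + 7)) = r + 7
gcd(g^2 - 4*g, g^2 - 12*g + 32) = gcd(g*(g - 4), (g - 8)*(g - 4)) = g - 4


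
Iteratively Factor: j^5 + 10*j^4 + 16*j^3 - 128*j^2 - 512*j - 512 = (j + 4)*(j^4 + 6*j^3 - 8*j^2 - 96*j - 128) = (j - 4)*(j + 4)*(j^3 + 10*j^2 + 32*j + 32) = (j - 4)*(j + 2)*(j + 4)*(j^2 + 8*j + 16) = (j - 4)*(j + 2)*(j + 4)^2*(j + 4)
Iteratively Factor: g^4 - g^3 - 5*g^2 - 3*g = (g + 1)*(g^3 - 2*g^2 - 3*g) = (g - 3)*(g + 1)*(g^2 + g) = (g - 3)*(g + 1)^2*(g)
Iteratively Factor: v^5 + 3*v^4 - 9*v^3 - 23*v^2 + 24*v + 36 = (v - 2)*(v^4 + 5*v^3 + v^2 - 21*v - 18) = (v - 2)*(v + 3)*(v^3 + 2*v^2 - 5*v - 6) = (v - 2)^2*(v + 3)*(v^2 + 4*v + 3) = (v - 2)^2*(v + 3)^2*(v + 1)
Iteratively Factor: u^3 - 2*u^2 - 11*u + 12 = (u + 3)*(u^2 - 5*u + 4) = (u - 1)*(u + 3)*(u - 4)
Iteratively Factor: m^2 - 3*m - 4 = (m - 4)*(m + 1)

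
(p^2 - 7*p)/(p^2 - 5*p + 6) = p*(p - 7)/(p^2 - 5*p + 6)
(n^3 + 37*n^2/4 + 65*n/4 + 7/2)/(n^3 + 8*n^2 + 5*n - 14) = (n + 1/4)/(n - 1)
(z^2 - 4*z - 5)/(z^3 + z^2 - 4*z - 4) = (z - 5)/(z^2 - 4)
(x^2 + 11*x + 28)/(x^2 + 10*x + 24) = (x + 7)/(x + 6)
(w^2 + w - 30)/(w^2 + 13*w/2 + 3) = 2*(w - 5)/(2*w + 1)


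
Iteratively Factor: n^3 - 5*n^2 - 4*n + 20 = (n + 2)*(n^2 - 7*n + 10) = (n - 5)*(n + 2)*(n - 2)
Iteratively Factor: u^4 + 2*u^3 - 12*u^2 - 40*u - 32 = (u + 2)*(u^3 - 12*u - 16) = (u - 4)*(u + 2)*(u^2 + 4*u + 4) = (u - 4)*(u + 2)^2*(u + 2)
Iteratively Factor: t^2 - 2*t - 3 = (t - 3)*(t + 1)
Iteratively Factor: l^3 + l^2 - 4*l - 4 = (l - 2)*(l^2 + 3*l + 2) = (l - 2)*(l + 1)*(l + 2)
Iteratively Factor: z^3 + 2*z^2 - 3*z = (z - 1)*(z^2 + 3*z) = z*(z - 1)*(z + 3)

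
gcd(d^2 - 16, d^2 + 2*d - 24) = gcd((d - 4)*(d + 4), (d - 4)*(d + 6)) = d - 4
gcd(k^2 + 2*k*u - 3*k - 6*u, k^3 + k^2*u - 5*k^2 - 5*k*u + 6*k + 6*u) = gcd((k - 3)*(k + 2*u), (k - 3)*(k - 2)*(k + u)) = k - 3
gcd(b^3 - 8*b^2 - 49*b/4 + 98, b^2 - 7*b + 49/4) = b - 7/2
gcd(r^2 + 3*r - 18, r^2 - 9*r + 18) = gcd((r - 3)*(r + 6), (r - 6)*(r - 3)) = r - 3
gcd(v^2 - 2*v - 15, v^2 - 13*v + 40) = v - 5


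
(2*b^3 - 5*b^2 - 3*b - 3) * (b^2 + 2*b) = 2*b^5 - b^4 - 13*b^3 - 9*b^2 - 6*b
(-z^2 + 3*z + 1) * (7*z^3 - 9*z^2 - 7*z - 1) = -7*z^5 + 30*z^4 - 13*z^3 - 29*z^2 - 10*z - 1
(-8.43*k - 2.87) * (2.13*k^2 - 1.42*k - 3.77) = -17.9559*k^3 + 5.8575*k^2 + 35.8565*k + 10.8199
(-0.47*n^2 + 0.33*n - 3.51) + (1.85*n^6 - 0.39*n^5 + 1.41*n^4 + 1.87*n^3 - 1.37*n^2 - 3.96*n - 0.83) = 1.85*n^6 - 0.39*n^5 + 1.41*n^4 + 1.87*n^3 - 1.84*n^2 - 3.63*n - 4.34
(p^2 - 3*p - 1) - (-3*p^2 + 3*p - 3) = 4*p^2 - 6*p + 2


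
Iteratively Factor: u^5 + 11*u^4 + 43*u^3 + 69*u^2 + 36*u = (u + 1)*(u^4 + 10*u^3 + 33*u^2 + 36*u) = u*(u + 1)*(u^3 + 10*u^2 + 33*u + 36) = u*(u + 1)*(u + 3)*(u^2 + 7*u + 12) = u*(u + 1)*(u + 3)*(u + 4)*(u + 3)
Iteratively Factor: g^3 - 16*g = (g - 4)*(g^2 + 4*g) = (g - 4)*(g + 4)*(g)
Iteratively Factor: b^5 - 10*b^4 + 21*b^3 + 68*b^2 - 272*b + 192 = (b - 4)*(b^4 - 6*b^3 - 3*b^2 + 56*b - 48) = (b - 4)^2*(b^3 - 2*b^2 - 11*b + 12) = (b - 4)^2*(b + 3)*(b^2 - 5*b + 4) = (b - 4)^2*(b - 1)*(b + 3)*(b - 4)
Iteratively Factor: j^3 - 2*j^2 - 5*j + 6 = (j - 1)*(j^2 - j - 6) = (j - 1)*(j + 2)*(j - 3)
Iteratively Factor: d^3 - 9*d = (d - 3)*(d^2 + 3*d) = (d - 3)*(d + 3)*(d)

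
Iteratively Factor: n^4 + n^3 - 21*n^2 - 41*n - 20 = (n + 4)*(n^3 - 3*n^2 - 9*n - 5) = (n - 5)*(n + 4)*(n^2 + 2*n + 1) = (n - 5)*(n + 1)*(n + 4)*(n + 1)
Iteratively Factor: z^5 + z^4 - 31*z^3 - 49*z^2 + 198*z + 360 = (z + 3)*(z^4 - 2*z^3 - 25*z^2 + 26*z + 120) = (z - 5)*(z + 3)*(z^3 + 3*z^2 - 10*z - 24) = (z - 5)*(z + 2)*(z + 3)*(z^2 + z - 12) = (z - 5)*(z + 2)*(z + 3)*(z + 4)*(z - 3)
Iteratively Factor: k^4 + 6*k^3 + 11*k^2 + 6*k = (k + 1)*(k^3 + 5*k^2 + 6*k) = (k + 1)*(k + 2)*(k^2 + 3*k) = (k + 1)*(k + 2)*(k + 3)*(k)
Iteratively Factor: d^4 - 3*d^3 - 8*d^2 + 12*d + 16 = (d + 1)*(d^3 - 4*d^2 - 4*d + 16) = (d - 4)*(d + 1)*(d^2 - 4) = (d - 4)*(d - 2)*(d + 1)*(d + 2)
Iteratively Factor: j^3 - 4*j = (j + 2)*(j^2 - 2*j) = j*(j + 2)*(j - 2)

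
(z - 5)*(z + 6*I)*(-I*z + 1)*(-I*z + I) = -z^4 + 6*z^3 - 7*I*z^3 + z^2 + 42*I*z^2 - 36*z - 35*I*z + 30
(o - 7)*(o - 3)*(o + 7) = o^3 - 3*o^2 - 49*o + 147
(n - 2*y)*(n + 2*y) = n^2 - 4*y^2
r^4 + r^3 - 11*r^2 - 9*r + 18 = (r - 3)*(r - 1)*(r + 2)*(r + 3)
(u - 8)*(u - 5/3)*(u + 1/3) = u^3 - 28*u^2/3 + 91*u/9 + 40/9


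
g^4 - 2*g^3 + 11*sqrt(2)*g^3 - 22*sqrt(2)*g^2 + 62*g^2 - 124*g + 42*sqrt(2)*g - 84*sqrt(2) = (g - 2)*(g + sqrt(2))*(g + 3*sqrt(2))*(g + 7*sqrt(2))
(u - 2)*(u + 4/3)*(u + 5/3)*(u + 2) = u^4 + 3*u^3 - 16*u^2/9 - 12*u - 80/9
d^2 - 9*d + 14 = (d - 7)*(d - 2)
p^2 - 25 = (p - 5)*(p + 5)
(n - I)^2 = n^2 - 2*I*n - 1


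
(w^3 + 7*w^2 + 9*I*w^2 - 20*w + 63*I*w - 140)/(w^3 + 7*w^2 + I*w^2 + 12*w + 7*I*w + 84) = (w + 5*I)/(w - 3*I)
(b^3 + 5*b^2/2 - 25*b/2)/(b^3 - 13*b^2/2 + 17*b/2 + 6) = b*(2*b^2 + 5*b - 25)/(2*b^3 - 13*b^2 + 17*b + 12)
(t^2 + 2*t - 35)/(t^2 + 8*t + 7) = (t - 5)/(t + 1)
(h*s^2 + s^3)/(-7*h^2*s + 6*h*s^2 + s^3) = s*(h + s)/(-7*h^2 + 6*h*s + s^2)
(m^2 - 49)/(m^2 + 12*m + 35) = (m - 7)/(m + 5)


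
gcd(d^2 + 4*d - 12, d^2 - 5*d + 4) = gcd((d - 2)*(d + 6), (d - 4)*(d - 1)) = 1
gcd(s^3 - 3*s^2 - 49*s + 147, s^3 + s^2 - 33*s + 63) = s^2 + 4*s - 21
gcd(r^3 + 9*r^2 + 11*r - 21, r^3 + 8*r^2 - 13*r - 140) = r + 7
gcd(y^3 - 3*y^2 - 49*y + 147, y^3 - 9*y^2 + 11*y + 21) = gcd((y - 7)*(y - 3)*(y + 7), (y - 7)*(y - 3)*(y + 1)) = y^2 - 10*y + 21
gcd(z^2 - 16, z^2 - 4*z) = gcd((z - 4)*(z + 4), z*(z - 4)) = z - 4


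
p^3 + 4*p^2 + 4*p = p*(p + 2)^2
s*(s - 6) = s^2 - 6*s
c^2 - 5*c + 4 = (c - 4)*(c - 1)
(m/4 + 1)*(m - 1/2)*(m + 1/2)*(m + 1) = m^4/4 + 5*m^3/4 + 15*m^2/16 - 5*m/16 - 1/4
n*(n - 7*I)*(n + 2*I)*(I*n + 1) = I*n^4 + 6*n^3 + 9*I*n^2 + 14*n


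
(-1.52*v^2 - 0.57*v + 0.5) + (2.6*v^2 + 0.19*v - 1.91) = 1.08*v^2 - 0.38*v - 1.41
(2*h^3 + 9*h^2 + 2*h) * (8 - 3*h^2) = -6*h^5 - 27*h^4 + 10*h^3 + 72*h^2 + 16*h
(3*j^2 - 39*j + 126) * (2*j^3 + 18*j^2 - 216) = 6*j^5 - 24*j^4 - 450*j^3 + 1620*j^2 + 8424*j - 27216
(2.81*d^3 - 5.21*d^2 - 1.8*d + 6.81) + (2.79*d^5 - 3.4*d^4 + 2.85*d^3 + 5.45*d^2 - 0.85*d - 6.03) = 2.79*d^5 - 3.4*d^4 + 5.66*d^3 + 0.24*d^2 - 2.65*d + 0.779999999999999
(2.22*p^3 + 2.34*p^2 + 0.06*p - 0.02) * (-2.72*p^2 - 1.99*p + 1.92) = -6.0384*p^5 - 10.7826*p^4 - 0.557399999999999*p^3 + 4.4278*p^2 + 0.155*p - 0.0384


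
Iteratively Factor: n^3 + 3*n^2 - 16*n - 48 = (n + 3)*(n^2 - 16) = (n + 3)*(n + 4)*(n - 4)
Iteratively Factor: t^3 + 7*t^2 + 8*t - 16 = (t - 1)*(t^2 + 8*t + 16) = (t - 1)*(t + 4)*(t + 4)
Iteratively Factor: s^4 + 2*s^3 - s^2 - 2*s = (s + 1)*(s^3 + s^2 - 2*s) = s*(s + 1)*(s^2 + s - 2) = s*(s + 1)*(s + 2)*(s - 1)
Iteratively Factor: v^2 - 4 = (v + 2)*(v - 2)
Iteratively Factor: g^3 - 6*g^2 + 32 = (g - 4)*(g^2 - 2*g - 8) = (g - 4)*(g + 2)*(g - 4)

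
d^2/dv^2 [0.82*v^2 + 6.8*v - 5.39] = 1.64000000000000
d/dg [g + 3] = 1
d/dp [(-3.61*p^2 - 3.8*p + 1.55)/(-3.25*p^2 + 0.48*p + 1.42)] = (-14.0828*p^2 - 0.177399999999999*p - 6.14)/(10.5625*p^4 - 3.12*p^3 - 8.9996*p^2 + 1.3632*p + 2.0164)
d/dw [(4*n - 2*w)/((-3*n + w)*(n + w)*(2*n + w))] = 4*(10*n^3 - 3*n*w^2 + w^3)/(36*n^6 + 84*n^5*w + 49*n^4*w^2 - 12*n^3*w^3 - 14*n^2*w^4 + w^6)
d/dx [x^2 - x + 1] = 2*x - 1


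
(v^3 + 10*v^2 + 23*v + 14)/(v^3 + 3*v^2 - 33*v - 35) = (v + 2)/(v - 5)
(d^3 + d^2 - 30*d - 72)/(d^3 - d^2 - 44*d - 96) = (d - 6)/(d - 8)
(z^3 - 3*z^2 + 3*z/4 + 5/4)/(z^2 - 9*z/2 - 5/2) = (2*z^2 - 7*z + 5)/(2*(z - 5))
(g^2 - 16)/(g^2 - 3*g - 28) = (g - 4)/(g - 7)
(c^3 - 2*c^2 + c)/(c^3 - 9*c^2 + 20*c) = (c^2 - 2*c + 1)/(c^2 - 9*c + 20)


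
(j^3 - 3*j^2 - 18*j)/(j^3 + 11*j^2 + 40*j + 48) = j*(j - 6)/(j^2 + 8*j + 16)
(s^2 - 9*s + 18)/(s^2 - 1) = (s^2 - 9*s + 18)/(s^2 - 1)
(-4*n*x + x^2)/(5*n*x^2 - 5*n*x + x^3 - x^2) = (-4*n + x)/(5*n*x - 5*n + x^2 - x)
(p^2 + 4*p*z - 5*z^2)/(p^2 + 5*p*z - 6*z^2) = (p + 5*z)/(p + 6*z)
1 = 1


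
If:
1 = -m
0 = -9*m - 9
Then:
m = -1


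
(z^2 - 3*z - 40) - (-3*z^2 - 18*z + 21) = 4*z^2 + 15*z - 61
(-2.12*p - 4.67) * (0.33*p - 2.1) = -0.6996*p^2 + 2.9109*p + 9.807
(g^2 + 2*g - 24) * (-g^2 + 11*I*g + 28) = -g^4 - 2*g^3 + 11*I*g^3 + 52*g^2 + 22*I*g^2 + 56*g - 264*I*g - 672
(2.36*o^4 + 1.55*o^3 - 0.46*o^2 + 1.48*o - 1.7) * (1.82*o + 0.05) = 4.2952*o^5 + 2.939*o^4 - 0.7597*o^3 + 2.6706*o^2 - 3.02*o - 0.085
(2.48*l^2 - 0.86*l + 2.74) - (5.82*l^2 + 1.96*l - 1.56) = -3.34*l^2 - 2.82*l + 4.3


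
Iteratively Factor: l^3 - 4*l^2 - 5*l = (l - 5)*(l^2 + l) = (l - 5)*(l + 1)*(l)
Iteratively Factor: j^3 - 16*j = (j - 4)*(j^2 + 4*j) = j*(j - 4)*(j + 4)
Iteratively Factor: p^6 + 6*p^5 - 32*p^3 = (p)*(p^5 + 6*p^4 - 32*p^2) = p*(p + 4)*(p^4 + 2*p^3 - 8*p^2) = p^2*(p + 4)*(p^3 + 2*p^2 - 8*p) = p^2*(p + 4)^2*(p^2 - 2*p) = p^2*(p - 2)*(p + 4)^2*(p)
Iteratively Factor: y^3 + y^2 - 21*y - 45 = (y - 5)*(y^2 + 6*y + 9) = (y - 5)*(y + 3)*(y + 3)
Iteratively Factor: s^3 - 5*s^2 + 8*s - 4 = (s - 2)*(s^2 - 3*s + 2) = (s - 2)^2*(s - 1)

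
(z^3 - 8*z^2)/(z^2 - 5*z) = z*(z - 8)/(z - 5)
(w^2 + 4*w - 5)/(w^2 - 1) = (w + 5)/(w + 1)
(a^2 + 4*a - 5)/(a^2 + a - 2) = (a + 5)/(a + 2)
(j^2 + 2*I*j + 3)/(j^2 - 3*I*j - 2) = (j + 3*I)/(j - 2*I)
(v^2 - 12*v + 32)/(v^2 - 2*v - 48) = (v - 4)/(v + 6)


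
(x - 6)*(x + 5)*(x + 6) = x^3 + 5*x^2 - 36*x - 180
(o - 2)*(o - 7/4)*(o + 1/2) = o^3 - 13*o^2/4 + 13*o/8 + 7/4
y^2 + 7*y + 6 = (y + 1)*(y + 6)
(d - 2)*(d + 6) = d^2 + 4*d - 12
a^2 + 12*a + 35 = (a + 5)*(a + 7)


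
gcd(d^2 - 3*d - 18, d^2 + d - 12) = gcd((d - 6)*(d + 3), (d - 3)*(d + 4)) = 1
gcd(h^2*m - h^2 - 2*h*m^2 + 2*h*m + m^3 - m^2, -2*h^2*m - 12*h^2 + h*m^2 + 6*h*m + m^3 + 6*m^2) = h - m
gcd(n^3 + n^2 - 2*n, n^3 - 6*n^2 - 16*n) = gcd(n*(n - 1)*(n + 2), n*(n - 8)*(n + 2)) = n^2 + 2*n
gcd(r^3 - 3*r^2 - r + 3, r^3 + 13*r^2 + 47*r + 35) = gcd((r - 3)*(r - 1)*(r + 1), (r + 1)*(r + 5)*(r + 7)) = r + 1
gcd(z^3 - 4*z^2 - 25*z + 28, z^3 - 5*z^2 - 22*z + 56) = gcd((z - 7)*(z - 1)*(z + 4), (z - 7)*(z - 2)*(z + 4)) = z^2 - 3*z - 28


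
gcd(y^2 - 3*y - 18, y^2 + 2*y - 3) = y + 3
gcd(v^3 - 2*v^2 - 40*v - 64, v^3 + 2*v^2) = v + 2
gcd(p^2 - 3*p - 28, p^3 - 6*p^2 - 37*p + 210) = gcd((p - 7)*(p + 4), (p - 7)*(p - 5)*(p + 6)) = p - 7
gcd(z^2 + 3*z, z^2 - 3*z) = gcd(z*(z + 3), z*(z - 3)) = z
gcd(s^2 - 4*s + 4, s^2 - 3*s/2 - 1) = s - 2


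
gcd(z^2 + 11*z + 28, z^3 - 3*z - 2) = 1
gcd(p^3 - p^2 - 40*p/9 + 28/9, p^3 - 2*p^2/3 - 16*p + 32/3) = p - 2/3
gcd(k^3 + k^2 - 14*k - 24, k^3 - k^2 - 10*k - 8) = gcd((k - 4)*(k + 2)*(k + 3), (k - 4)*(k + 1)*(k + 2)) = k^2 - 2*k - 8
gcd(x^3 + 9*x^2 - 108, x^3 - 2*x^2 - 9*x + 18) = x - 3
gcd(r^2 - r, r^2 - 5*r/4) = r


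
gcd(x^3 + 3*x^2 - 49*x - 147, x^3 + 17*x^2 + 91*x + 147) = x^2 + 10*x + 21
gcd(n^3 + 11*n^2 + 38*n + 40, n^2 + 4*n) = n + 4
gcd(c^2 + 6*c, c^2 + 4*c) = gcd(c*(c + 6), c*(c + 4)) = c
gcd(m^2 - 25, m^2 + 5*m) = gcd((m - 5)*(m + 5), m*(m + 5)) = m + 5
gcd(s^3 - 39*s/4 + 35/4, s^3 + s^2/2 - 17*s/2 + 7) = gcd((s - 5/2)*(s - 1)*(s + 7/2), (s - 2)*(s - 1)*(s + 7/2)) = s^2 + 5*s/2 - 7/2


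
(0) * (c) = 0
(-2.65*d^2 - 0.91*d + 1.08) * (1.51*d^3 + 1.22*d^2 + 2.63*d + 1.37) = -4.0015*d^5 - 4.6071*d^4 - 6.4489*d^3 - 4.7062*d^2 + 1.5937*d + 1.4796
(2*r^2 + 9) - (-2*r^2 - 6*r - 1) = 4*r^2 + 6*r + 10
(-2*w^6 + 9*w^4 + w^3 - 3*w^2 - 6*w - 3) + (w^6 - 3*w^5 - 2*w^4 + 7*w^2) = -w^6 - 3*w^5 + 7*w^4 + w^3 + 4*w^2 - 6*w - 3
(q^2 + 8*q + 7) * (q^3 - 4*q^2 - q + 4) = q^5 + 4*q^4 - 26*q^3 - 32*q^2 + 25*q + 28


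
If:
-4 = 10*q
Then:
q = -2/5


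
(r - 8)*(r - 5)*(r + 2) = r^3 - 11*r^2 + 14*r + 80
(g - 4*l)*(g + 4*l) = g^2 - 16*l^2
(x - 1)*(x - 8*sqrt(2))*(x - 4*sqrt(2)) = x^3 - 12*sqrt(2)*x^2 - x^2 + 12*sqrt(2)*x + 64*x - 64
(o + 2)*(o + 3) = o^2 + 5*o + 6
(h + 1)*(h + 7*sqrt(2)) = h^2 + h + 7*sqrt(2)*h + 7*sqrt(2)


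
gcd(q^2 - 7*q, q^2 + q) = q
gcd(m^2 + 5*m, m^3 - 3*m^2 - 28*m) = m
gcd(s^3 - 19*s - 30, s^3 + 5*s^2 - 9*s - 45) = s + 3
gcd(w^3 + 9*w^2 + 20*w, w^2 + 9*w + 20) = w^2 + 9*w + 20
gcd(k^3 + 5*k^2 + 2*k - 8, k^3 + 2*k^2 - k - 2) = k^2 + k - 2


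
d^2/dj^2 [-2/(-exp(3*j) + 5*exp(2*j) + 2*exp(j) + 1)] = 2*((-9*exp(2*j) + 20*exp(j) + 2)*(-exp(3*j) + 5*exp(2*j) + 2*exp(j) + 1) - 2*(-3*exp(2*j) + 10*exp(j) + 2)^2*exp(j))*exp(j)/(-exp(3*j) + 5*exp(2*j) + 2*exp(j) + 1)^3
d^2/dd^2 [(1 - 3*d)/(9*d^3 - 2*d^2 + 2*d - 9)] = 2*(-729*d^5 + 648*d^4 - 102*d^3 - 1392*d^2 + 393*d - 68)/(729*d^9 - 486*d^8 + 594*d^7 - 2411*d^6 + 1104*d^5 - 1104*d^4 + 2411*d^3 - 594*d^2 + 486*d - 729)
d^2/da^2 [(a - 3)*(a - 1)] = 2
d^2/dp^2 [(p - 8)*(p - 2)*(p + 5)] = 6*p - 10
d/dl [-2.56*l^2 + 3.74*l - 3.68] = 3.74 - 5.12*l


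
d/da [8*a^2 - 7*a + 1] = 16*a - 7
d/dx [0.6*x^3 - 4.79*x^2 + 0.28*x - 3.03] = 1.8*x^2 - 9.58*x + 0.28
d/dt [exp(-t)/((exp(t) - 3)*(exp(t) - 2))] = (-3*exp(2*t) + 10*exp(t) - 6)*exp(-t)/(exp(4*t) - 10*exp(3*t) + 37*exp(2*t) - 60*exp(t) + 36)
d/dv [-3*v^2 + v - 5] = 1 - 6*v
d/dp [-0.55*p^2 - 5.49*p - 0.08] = -1.1*p - 5.49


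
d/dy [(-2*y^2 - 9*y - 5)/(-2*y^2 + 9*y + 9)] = 4*(-9*y^2 - 14*y - 9)/(4*y^4 - 36*y^3 + 45*y^2 + 162*y + 81)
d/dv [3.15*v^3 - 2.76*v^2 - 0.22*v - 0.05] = 9.45*v^2 - 5.52*v - 0.22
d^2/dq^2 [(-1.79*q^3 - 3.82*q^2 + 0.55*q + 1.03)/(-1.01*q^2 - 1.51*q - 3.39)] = (-16.868678*q^3 - 29.80302*q^2 + 125.298906*q + 95.786662)/(1.030301*q^6 + 4.621053*q^5 + 17.28312*q^4 + 34.463485*q^3 + 58.00968*q^2 + 52.059213*q + 38.958219)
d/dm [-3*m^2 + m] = 1 - 6*m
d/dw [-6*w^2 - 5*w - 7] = -12*w - 5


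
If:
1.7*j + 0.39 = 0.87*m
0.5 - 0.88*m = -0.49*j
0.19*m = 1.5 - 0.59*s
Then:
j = 0.09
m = 0.62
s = 2.34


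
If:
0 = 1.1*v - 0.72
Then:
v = 0.65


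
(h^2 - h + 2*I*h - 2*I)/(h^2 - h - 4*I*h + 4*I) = (h + 2*I)/(h - 4*I)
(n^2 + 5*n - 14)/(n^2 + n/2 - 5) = 2*(n + 7)/(2*n + 5)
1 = 1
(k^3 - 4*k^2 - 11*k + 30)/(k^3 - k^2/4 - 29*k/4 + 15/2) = 4*(k - 5)/(4*k - 5)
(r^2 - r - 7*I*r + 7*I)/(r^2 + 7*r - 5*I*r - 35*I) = (r^2 - r - 7*I*r + 7*I)/(r^2 + 7*r - 5*I*r - 35*I)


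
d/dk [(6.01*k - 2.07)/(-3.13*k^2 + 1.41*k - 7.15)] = (18.8113*k^2 - 12.9582*k - 40.0528)/(9.7969*k^4 - 8.8266*k^3 + 46.7471*k^2 - 20.163*k + 51.1225)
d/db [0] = 0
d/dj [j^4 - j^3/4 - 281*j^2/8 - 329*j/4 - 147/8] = 4*j^3 - 3*j^2/4 - 281*j/4 - 329/4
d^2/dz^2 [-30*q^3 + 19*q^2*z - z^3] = -6*z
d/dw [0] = 0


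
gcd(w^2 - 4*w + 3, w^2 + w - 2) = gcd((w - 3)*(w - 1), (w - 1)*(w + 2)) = w - 1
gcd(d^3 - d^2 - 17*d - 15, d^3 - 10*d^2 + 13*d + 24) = d + 1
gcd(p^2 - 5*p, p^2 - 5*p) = p^2 - 5*p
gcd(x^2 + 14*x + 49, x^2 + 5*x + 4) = 1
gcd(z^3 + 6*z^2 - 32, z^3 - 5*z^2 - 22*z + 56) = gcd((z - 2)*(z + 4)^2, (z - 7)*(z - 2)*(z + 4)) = z^2 + 2*z - 8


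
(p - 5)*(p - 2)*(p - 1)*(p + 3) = p^4 - 5*p^3 - 7*p^2 + 41*p - 30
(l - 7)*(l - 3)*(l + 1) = l^3 - 9*l^2 + 11*l + 21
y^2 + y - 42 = (y - 6)*(y + 7)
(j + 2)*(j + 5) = j^2 + 7*j + 10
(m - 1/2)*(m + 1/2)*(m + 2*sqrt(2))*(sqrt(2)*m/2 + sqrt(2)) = sqrt(2)*m^4/2 + sqrt(2)*m^3 + 2*m^3 - sqrt(2)*m^2/8 + 4*m^2 - m/2 - sqrt(2)*m/4 - 1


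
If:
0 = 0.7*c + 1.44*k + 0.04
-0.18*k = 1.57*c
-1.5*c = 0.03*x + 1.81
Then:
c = 0.00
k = -0.03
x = -60.50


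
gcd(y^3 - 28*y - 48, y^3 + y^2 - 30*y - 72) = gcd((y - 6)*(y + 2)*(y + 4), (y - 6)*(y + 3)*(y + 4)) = y^2 - 2*y - 24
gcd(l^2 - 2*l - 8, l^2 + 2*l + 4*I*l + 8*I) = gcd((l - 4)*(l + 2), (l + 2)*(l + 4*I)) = l + 2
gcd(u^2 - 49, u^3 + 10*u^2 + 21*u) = u + 7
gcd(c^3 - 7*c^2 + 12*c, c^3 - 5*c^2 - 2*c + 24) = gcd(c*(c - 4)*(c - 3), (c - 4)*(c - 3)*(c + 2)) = c^2 - 7*c + 12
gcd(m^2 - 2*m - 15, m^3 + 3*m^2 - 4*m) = 1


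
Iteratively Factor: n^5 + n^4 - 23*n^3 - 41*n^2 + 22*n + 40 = (n + 4)*(n^4 - 3*n^3 - 11*n^2 + 3*n + 10) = (n + 1)*(n + 4)*(n^3 - 4*n^2 - 7*n + 10) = (n + 1)*(n + 2)*(n + 4)*(n^2 - 6*n + 5) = (n - 1)*(n + 1)*(n + 2)*(n + 4)*(n - 5)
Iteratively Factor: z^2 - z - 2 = (z - 2)*(z + 1)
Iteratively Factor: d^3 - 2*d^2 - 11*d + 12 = (d - 4)*(d^2 + 2*d - 3) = (d - 4)*(d - 1)*(d + 3)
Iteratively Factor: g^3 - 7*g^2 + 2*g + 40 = (g - 5)*(g^2 - 2*g - 8) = (g - 5)*(g - 4)*(g + 2)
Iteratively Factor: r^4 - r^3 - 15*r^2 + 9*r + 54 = (r + 3)*(r^3 - 4*r^2 - 3*r + 18) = (r - 3)*(r + 3)*(r^2 - r - 6) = (r - 3)^2*(r + 3)*(r + 2)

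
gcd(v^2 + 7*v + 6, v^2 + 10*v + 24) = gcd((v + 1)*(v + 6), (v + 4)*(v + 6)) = v + 6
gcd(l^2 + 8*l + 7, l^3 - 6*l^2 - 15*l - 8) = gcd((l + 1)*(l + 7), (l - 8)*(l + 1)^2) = l + 1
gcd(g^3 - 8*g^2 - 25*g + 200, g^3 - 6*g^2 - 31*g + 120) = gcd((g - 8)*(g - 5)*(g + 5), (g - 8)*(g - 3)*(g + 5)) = g^2 - 3*g - 40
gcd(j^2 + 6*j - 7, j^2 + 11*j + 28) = j + 7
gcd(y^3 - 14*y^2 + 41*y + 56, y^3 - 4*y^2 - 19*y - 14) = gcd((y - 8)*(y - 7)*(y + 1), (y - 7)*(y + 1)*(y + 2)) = y^2 - 6*y - 7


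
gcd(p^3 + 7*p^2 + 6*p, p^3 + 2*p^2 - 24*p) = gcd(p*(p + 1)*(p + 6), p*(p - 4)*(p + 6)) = p^2 + 6*p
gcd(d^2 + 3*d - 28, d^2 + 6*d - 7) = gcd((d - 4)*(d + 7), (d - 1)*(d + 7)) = d + 7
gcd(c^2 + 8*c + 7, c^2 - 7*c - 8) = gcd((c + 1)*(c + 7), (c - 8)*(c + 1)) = c + 1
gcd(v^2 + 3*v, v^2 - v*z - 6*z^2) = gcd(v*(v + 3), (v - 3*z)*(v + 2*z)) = 1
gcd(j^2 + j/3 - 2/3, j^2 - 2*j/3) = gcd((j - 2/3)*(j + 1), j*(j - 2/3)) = j - 2/3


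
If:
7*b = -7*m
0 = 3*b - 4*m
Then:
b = 0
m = 0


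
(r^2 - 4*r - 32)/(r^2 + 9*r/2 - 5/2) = 2*(r^2 - 4*r - 32)/(2*r^2 + 9*r - 5)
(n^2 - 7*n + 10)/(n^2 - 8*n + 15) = (n - 2)/(n - 3)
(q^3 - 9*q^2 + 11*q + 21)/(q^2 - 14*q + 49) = (q^2 - 2*q - 3)/(q - 7)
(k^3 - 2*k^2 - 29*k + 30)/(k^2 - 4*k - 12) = (k^2 + 4*k - 5)/(k + 2)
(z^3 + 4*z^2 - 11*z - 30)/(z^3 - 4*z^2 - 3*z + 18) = (z + 5)/(z - 3)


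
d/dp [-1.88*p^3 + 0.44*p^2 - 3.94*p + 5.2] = -5.64*p^2 + 0.88*p - 3.94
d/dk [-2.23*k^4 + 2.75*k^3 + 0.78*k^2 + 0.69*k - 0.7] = -8.92*k^3 + 8.25*k^2 + 1.56*k + 0.69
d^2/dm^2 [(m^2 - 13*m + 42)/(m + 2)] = 144/(m^3 + 6*m^2 + 12*m + 8)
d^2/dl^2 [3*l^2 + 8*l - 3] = 6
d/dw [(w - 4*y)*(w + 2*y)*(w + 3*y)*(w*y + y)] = y*(4*w^3 + 3*w^2*y + 3*w^2 - 28*w*y^2 + 2*w*y - 24*y^3 - 14*y^2)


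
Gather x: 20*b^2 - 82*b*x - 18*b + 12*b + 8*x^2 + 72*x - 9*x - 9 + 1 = 20*b^2 - 6*b + 8*x^2 + x*(63 - 82*b) - 8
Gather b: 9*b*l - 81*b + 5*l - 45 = b*(9*l - 81) + 5*l - 45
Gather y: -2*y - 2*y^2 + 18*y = -2*y^2 + 16*y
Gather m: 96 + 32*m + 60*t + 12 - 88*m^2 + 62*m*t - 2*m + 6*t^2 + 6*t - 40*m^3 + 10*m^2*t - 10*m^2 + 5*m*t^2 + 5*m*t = -40*m^3 + m^2*(10*t - 98) + m*(5*t^2 + 67*t + 30) + 6*t^2 + 66*t + 108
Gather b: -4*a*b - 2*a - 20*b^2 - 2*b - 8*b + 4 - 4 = -2*a - 20*b^2 + b*(-4*a - 10)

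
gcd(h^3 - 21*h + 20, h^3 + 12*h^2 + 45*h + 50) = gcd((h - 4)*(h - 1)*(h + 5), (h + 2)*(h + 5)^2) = h + 5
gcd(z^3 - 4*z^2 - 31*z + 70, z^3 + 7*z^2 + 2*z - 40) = z^2 + 3*z - 10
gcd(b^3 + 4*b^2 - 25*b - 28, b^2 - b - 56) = b + 7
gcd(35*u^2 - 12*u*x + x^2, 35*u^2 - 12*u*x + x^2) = 35*u^2 - 12*u*x + x^2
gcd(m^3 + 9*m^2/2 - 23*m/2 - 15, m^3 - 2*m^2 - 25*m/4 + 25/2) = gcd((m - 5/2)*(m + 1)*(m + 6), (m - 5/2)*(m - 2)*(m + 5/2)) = m - 5/2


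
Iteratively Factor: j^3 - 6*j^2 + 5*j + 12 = (j + 1)*(j^2 - 7*j + 12) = (j - 3)*(j + 1)*(j - 4)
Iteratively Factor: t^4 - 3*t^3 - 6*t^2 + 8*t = (t - 4)*(t^3 + t^2 - 2*t) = t*(t - 4)*(t^2 + t - 2) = t*(t - 4)*(t - 1)*(t + 2)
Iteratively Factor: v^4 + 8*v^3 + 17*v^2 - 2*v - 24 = (v - 1)*(v^3 + 9*v^2 + 26*v + 24) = (v - 1)*(v + 2)*(v^2 + 7*v + 12) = (v - 1)*(v + 2)*(v + 3)*(v + 4)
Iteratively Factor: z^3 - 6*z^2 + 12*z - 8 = (z - 2)*(z^2 - 4*z + 4) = (z - 2)^2*(z - 2)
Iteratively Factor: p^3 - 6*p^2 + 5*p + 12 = (p - 3)*(p^2 - 3*p - 4) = (p - 4)*(p - 3)*(p + 1)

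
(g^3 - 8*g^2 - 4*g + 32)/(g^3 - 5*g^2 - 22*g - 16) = (g - 2)/(g + 1)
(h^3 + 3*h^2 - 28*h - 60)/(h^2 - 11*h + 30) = (h^2 + 8*h + 12)/(h - 6)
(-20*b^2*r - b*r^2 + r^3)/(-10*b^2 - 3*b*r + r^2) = r*(4*b + r)/(2*b + r)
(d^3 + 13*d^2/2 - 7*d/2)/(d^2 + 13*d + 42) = d*(2*d - 1)/(2*(d + 6))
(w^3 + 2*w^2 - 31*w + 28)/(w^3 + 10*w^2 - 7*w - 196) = (w - 1)/(w + 7)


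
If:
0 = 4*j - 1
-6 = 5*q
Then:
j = 1/4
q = -6/5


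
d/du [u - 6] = 1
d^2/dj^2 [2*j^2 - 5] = 4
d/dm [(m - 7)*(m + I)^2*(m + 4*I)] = 4*m^3 + m^2*(-21 + 18*I) + m*(-18 - 84*I) + 63 - 4*I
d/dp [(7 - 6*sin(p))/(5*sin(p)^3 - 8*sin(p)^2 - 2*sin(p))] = (60*sin(p)^3 - 153*sin(p)^2 + 112*sin(p) + 14)*cos(p)/((5*sin(p)^2 - 8*sin(p) - 2)^2*sin(p)^2)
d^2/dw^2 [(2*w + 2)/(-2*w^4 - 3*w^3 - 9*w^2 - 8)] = 4*(-w^2*(w + 1)*(8*w^2 + 9*w + 18)^2 + (8*w^3 + 9*w^2 + 18*w + 3*(w + 1)*(4*w^2 + 3*w + 3))*(2*w^4 + 3*w^3 + 9*w^2 + 8))/(2*w^4 + 3*w^3 + 9*w^2 + 8)^3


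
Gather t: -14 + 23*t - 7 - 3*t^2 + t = -3*t^2 + 24*t - 21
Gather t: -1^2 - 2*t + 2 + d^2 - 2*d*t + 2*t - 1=d^2 - 2*d*t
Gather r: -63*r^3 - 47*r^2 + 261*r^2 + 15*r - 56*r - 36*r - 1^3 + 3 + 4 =-63*r^3 + 214*r^2 - 77*r + 6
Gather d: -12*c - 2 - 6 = -12*c - 8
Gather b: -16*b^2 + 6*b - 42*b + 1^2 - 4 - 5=-16*b^2 - 36*b - 8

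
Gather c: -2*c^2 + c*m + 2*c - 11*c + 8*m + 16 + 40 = -2*c^2 + c*(m - 9) + 8*m + 56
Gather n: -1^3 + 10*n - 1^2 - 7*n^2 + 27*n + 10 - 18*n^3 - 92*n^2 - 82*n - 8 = -18*n^3 - 99*n^2 - 45*n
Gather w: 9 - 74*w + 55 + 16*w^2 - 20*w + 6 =16*w^2 - 94*w + 70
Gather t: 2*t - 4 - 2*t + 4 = 0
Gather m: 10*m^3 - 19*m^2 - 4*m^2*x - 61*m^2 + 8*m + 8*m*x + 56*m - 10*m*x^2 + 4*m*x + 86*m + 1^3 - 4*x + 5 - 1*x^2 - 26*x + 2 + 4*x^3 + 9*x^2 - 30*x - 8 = 10*m^3 + m^2*(-4*x - 80) + m*(-10*x^2 + 12*x + 150) + 4*x^3 + 8*x^2 - 60*x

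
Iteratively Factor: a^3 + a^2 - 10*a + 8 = (a + 4)*(a^2 - 3*a + 2) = (a - 2)*(a + 4)*(a - 1)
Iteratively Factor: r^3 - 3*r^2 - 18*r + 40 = (r - 5)*(r^2 + 2*r - 8) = (r - 5)*(r + 4)*(r - 2)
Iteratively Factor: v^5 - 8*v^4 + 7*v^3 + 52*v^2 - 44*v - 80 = (v - 2)*(v^4 - 6*v^3 - 5*v^2 + 42*v + 40) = (v - 2)*(v + 1)*(v^3 - 7*v^2 + 2*v + 40) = (v - 2)*(v + 1)*(v + 2)*(v^2 - 9*v + 20) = (v - 5)*(v - 2)*(v + 1)*(v + 2)*(v - 4)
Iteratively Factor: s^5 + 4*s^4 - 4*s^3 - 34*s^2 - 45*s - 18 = (s + 2)*(s^4 + 2*s^3 - 8*s^2 - 18*s - 9) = (s + 1)*(s + 2)*(s^3 + s^2 - 9*s - 9) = (s - 3)*(s + 1)*(s + 2)*(s^2 + 4*s + 3) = (s - 3)*(s + 1)*(s + 2)*(s + 3)*(s + 1)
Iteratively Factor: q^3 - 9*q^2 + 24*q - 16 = (q - 4)*(q^2 - 5*q + 4) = (q - 4)*(q - 1)*(q - 4)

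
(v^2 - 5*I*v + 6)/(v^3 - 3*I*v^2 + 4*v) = (v - 6*I)/(v*(v - 4*I))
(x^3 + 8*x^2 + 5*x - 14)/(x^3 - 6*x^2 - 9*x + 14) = (x + 7)/(x - 7)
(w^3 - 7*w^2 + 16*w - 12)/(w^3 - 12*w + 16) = (w - 3)/(w + 4)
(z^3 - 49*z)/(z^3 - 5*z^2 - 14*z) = (z + 7)/(z + 2)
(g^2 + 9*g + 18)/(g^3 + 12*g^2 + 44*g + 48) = (g + 3)/(g^2 + 6*g + 8)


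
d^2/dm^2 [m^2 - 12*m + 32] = 2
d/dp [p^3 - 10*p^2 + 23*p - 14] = 3*p^2 - 20*p + 23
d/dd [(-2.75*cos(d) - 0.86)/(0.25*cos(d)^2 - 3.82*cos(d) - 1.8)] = (0.6875*sin(d)^2 - 0.43*cos(d) - 2.3523)*sin(d)/(-0.25*cos(d)^2 + 3.82*cos(d) + 1.8)^2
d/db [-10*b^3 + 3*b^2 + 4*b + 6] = -30*b^2 + 6*b + 4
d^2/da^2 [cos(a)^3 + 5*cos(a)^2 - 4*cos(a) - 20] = 13*cos(a)/4 - 10*cos(2*a) - 9*cos(3*a)/4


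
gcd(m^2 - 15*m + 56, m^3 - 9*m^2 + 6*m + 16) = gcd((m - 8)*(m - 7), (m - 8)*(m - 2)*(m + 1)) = m - 8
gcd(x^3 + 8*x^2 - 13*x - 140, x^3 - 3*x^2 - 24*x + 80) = x^2 + x - 20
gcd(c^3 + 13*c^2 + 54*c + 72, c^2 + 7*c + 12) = c^2 + 7*c + 12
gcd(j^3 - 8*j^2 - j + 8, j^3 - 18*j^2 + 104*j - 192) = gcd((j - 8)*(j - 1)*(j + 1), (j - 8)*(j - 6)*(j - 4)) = j - 8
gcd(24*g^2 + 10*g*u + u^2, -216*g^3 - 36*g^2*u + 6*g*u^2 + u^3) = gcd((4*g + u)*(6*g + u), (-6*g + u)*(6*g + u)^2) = 6*g + u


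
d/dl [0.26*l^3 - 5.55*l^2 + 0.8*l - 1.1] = 0.78*l^2 - 11.1*l + 0.8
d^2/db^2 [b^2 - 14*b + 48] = 2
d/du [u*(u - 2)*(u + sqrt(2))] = u*(u - 2) + u*(u + sqrt(2)) + (u - 2)*(u + sqrt(2))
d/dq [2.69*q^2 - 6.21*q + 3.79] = 5.38*q - 6.21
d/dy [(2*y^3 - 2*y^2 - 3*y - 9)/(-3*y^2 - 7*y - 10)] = (-6*y^4 - 28*y^3 - 55*y^2 - 14*y - 33)/(9*y^4 + 42*y^3 + 109*y^2 + 140*y + 100)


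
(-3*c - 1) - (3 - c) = -2*c - 4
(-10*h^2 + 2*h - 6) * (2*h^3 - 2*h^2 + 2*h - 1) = -20*h^5 + 24*h^4 - 36*h^3 + 26*h^2 - 14*h + 6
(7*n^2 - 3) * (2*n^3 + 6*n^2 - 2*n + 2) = 14*n^5 + 42*n^4 - 20*n^3 - 4*n^2 + 6*n - 6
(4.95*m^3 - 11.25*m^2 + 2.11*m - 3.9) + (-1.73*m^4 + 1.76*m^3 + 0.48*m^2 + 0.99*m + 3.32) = -1.73*m^4 + 6.71*m^3 - 10.77*m^2 + 3.1*m - 0.58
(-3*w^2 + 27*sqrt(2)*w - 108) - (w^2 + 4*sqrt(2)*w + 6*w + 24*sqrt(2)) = -4*w^2 - 6*w + 23*sqrt(2)*w - 108 - 24*sqrt(2)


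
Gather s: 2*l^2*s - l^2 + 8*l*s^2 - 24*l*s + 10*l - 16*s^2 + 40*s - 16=-l^2 + 10*l + s^2*(8*l - 16) + s*(2*l^2 - 24*l + 40) - 16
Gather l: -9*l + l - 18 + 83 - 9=56 - 8*l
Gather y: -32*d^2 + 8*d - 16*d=-32*d^2 - 8*d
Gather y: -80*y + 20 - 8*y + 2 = 22 - 88*y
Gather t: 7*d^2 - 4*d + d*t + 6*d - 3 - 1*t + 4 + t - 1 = 7*d^2 + d*t + 2*d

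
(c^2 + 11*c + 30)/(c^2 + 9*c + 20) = (c + 6)/(c + 4)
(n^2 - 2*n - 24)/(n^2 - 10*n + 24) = (n + 4)/(n - 4)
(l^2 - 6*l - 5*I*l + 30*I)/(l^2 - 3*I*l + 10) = (l - 6)/(l + 2*I)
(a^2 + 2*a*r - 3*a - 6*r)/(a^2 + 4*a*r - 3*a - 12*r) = (a + 2*r)/(a + 4*r)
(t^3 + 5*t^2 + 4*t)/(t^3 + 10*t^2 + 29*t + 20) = t/(t + 5)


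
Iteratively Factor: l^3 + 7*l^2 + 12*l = (l)*(l^2 + 7*l + 12) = l*(l + 3)*(l + 4)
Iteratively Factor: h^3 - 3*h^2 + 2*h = (h)*(h^2 - 3*h + 2) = h*(h - 2)*(h - 1)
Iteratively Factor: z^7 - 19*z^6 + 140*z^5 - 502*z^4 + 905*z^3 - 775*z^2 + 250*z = (z - 1)*(z^6 - 18*z^5 + 122*z^4 - 380*z^3 + 525*z^2 - 250*z) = (z - 5)*(z - 1)*(z^5 - 13*z^4 + 57*z^3 - 95*z^2 + 50*z) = (z - 5)*(z - 2)*(z - 1)*(z^4 - 11*z^3 + 35*z^2 - 25*z) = (z - 5)^2*(z - 2)*(z - 1)*(z^3 - 6*z^2 + 5*z) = (z - 5)^2*(z - 2)*(z - 1)^2*(z^2 - 5*z) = (z - 5)^3*(z - 2)*(z - 1)^2*(z)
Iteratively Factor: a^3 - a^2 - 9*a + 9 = (a - 3)*(a^2 + 2*a - 3) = (a - 3)*(a - 1)*(a + 3)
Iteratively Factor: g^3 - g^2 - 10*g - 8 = (g - 4)*(g^2 + 3*g + 2) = (g - 4)*(g + 2)*(g + 1)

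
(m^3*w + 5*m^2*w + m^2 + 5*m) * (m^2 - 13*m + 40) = m^5*w - 8*m^4*w + m^4 - 25*m^3*w - 8*m^3 + 200*m^2*w - 25*m^2 + 200*m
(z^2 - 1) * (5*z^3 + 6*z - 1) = 5*z^5 + z^3 - z^2 - 6*z + 1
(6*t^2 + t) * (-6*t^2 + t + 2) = -36*t^4 + 13*t^2 + 2*t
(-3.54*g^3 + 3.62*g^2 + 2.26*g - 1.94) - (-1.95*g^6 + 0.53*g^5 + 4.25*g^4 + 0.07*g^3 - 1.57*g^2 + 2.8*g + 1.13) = 1.95*g^6 - 0.53*g^5 - 4.25*g^4 - 3.61*g^3 + 5.19*g^2 - 0.54*g - 3.07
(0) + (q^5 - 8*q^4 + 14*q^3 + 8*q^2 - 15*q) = q^5 - 8*q^4 + 14*q^3 + 8*q^2 - 15*q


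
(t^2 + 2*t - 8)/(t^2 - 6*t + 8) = (t + 4)/(t - 4)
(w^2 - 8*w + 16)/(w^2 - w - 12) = (w - 4)/(w + 3)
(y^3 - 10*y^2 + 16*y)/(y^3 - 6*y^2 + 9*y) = (y^2 - 10*y + 16)/(y^2 - 6*y + 9)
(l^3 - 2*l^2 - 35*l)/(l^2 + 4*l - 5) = l*(l - 7)/(l - 1)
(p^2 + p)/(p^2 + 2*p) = (p + 1)/(p + 2)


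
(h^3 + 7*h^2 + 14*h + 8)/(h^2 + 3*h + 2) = h + 4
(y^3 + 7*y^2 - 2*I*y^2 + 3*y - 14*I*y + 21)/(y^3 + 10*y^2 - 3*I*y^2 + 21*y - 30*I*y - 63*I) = (y + I)/(y + 3)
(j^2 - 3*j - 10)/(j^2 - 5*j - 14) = (j - 5)/(j - 7)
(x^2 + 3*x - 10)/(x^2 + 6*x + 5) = (x - 2)/(x + 1)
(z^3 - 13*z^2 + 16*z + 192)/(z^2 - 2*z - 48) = (z^2 - 5*z - 24)/(z + 6)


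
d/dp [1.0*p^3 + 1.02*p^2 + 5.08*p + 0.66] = 3.0*p^2 + 2.04*p + 5.08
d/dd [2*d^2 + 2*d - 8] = 4*d + 2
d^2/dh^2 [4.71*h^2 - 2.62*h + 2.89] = 9.42000000000000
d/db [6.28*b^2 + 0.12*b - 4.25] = 12.56*b + 0.12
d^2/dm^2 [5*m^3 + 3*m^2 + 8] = 30*m + 6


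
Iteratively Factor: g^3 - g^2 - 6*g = (g - 3)*(g^2 + 2*g) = (g - 3)*(g + 2)*(g)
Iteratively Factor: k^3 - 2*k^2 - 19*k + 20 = (k + 4)*(k^2 - 6*k + 5) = (k - 1)*(k + 4)*(k - 5)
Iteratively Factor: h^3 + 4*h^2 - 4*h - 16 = (h - 2)*(h^2 + 6*h + 8) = (h - 2)*(h + 2)*(h + 4)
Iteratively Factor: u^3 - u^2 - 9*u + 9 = (u - 3)*(u^2 + 2*u - 3) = (u - 3)*(u + 3)*(u - 1)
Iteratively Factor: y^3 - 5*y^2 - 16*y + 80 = (y - 5)*(y^2 - 16) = (y - 5)*(y - 4)*(y + 4)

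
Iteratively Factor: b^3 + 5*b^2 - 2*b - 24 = (b + 3)*(b^2 + 2*b - 8) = (b + 3)*(b + 4)*(b - 2)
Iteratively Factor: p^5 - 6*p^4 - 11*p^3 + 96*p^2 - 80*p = (p + 4)*(p^4 - 10*p^3 + 29*p^2 - 20*p) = (p - 5)*(p + 4)*(p^3 - 5*p^2 + 4*p) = (p - 5)*(p - 4)*(p + 4)*(p^2 - p) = (p - 5)*(p - 4)*(p - 1)*(p + 4)*(p)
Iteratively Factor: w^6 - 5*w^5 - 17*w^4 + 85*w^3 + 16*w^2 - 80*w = (w + 1)*(w^5 - 6*w^4 - 11*w^3 + 96*w^2 - 80*w) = (w - 1)*(w + 1)*(w^4 - 5*w^3 - 16*w^2 + 80*w) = (w - 1)*(w + 1)*(w + 4)*(w^3 - 9*w^2 + 20*w) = (w - 5)*(w - 1)*(w + 1)*(w + 4)*(w^2 - 4*w) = w*(w - 5)*(w - 1)*(w + 1)*(w + 4)*(w - 4)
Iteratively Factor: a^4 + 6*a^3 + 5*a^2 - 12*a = (a + 4)*(a^3 + 2*a^2 - 3*a) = a*(a + 4)*(a^2 + 2*a - 3) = a*(a + 3)*(a + 4)*(a - 1)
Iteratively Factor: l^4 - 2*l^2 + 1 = (l - 1)*(l^3 + l^2 - l - 1) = (l - 1)*(l + 1)*(l^2 - 1) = (l - 1)*(l + 1)^2*(l - 1)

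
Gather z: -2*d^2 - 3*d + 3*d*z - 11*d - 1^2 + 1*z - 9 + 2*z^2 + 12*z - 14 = -2*d^2 - 14*d + 2*z^2 + z*(3*d + 13) - 24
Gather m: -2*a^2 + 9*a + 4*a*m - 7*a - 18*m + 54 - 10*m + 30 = -2*a^2 + 2*a + m*(4*a - 28) + 84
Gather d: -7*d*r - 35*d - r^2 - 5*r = d*(-7*r - 35) - r^2 - 5*r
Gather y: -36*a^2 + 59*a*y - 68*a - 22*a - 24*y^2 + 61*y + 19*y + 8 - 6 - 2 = -36*a^2 - 90*a - 24*y^2 + y*(59*a + 80)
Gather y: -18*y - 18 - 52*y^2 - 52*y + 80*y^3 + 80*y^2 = 80*y^3 + 28*y^2 - 70*y - 18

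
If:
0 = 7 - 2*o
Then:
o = 7/2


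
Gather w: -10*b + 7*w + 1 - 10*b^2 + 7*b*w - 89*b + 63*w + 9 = -10*b^2 - 99*b + w*(7*b + 70) + 10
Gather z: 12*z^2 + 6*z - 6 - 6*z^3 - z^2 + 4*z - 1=-6*z^3 + 11*z^2 + 10*z - 7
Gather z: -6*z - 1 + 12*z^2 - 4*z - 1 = 12*z^2 - 10*z - 2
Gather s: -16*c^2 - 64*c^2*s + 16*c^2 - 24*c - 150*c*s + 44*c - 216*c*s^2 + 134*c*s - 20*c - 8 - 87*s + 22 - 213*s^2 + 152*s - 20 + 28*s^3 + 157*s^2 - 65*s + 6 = 28*s^3 + s^2*(-216*c - 56) + s*(-64*c^2 - 16*c)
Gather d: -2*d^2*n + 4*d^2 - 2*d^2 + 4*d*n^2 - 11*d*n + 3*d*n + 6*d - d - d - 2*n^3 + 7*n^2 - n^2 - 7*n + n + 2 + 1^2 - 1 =d^2*(2 - 2*n) + d*(4*n^2 - 8*n + 4) - 2*n^3 + 6*n^2 - 6*n + 2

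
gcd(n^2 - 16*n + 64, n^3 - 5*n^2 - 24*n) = n - 8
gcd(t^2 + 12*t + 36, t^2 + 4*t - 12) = t + 6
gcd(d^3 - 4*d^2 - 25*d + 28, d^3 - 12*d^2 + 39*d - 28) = d^2 - 8*d + 7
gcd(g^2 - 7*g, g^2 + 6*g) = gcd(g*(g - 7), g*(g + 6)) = g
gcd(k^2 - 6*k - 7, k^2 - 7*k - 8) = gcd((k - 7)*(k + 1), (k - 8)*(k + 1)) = k + 1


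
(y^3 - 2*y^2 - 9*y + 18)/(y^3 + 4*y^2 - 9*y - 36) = (y - 2)/(y + 4)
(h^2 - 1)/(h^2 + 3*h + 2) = (h - 1)/(h + 2)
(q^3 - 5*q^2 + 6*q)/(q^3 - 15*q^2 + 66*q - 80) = q*(q - 3)/(q^2 - 13*q + 40)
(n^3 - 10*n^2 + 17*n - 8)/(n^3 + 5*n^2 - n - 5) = (n^2 - 9*n + 8)/(n^2 + 6*n + 5)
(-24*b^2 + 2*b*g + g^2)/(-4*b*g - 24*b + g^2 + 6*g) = (6*b + g)/(g + 6)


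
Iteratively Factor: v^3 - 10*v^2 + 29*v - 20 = (v - 4)*(v^2 - 6*v + 5) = (v - 5)*(v - 4)*(v - 1)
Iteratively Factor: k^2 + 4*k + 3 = (k + 1)*(k + 3)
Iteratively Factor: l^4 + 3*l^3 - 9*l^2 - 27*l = (l - 3)*(l^3 + 6*l^2 + 9*l) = (l - 3)*(l + 3)*(l^2 + 3*l) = l*(l - 3)*(l + 3)*(l + 3)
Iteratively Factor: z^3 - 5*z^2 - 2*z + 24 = (z + 2)*(z^2 - 7*z + 12) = (z - 4)*(z + 2)*(z - 3)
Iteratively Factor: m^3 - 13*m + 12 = (m + 4)*(m^2 - 4*m + 3) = (m - 1)*(m + 4)*(m - 3)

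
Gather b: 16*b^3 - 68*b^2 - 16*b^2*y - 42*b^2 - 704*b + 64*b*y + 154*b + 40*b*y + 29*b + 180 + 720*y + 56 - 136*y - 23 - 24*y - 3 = 16*b^3 + b^2*(-16*y - 110) + b*(104*y - 521) + 560*y + 210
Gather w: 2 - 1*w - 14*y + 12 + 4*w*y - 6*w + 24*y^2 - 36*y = w*(4*y - 7) + 24*y^2 - 50*y + 14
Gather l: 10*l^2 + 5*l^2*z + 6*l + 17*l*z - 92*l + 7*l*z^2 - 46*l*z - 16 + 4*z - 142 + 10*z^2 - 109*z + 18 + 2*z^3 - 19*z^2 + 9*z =l^2*(5*z + 10) + l*(7*z^2 - 29*z - 86) + 2*z^3 - 9*z^2 - 96*z - 140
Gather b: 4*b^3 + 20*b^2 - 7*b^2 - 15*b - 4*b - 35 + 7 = 4*b^3 + 13*b^2 - 19*b - 28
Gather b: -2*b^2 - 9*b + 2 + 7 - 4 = -2*b^2 - 9*b + 5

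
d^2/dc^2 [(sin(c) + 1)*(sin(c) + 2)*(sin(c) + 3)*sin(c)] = -16*sin(c)^4 - 54*sin(c)^3 - 32*sin(c)^2 + 30*sin(c) + 22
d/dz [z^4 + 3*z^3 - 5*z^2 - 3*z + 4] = 4*z^3 + 9*z^2 - 10*z - 3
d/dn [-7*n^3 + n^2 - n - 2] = -21*n^2 + 2*n - 1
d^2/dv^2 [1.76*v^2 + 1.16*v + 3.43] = 3.52000000000000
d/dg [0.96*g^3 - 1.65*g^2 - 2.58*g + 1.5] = 2.88*g^2 - 3.3*g - 2.58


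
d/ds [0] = 0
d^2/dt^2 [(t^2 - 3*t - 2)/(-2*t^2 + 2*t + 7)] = 2*(8*t^3 - 18*t^2 + 102*t - 55)/(8*t^6 - 24*t^5 - 60*t^4 + 160*t^3 + 210*t^2 - 294*t - 343)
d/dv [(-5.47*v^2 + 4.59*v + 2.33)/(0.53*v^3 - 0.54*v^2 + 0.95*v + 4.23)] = (2.8991*v^4 - 4.8654*v^3 - 6.4226*v^2 - 43.7598*v + 17.2022)/(0.2809*v^6 - 0.5724*v^5 + 1.2986*v^4 + 3.4578*v^3 - 3.6659*v^2 + 8.037*v + 17.8929)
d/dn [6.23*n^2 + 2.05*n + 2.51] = 12.46*n + 2.05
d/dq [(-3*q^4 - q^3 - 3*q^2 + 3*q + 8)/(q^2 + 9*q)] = 2*(-3*q^5 - 41*q^4 - 9*q^3 - 15*q^2 - 8*q - 36)/(q^2*(q^2 + 18*q + 81))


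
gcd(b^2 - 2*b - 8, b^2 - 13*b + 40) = 1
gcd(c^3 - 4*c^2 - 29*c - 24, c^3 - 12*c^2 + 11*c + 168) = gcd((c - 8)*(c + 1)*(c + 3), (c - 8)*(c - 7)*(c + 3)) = c^2 - 5*c - 24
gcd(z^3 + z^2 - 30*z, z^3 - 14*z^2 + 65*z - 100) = z - 5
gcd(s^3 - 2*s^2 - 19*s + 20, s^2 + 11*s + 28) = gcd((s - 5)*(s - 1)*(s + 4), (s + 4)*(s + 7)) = s + 4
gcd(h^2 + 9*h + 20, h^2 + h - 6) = 1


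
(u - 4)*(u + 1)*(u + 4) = u^3 + u^2 - 16*u - 16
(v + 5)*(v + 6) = v^2 + 11*v + 30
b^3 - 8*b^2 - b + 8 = (b - 8)*(b - 1)*(b + 1)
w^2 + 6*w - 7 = (w - 1)*(w + 7)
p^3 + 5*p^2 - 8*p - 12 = (p - 2)*(p + 1)*(p + 6)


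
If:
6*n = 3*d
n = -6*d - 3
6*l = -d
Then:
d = -6/13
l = 1/13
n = -3/13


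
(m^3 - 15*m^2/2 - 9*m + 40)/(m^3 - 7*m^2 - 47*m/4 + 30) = 2*(m - 2)/(2*m - 3)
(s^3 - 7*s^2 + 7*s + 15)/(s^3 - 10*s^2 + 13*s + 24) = (s - 5)/(s - 8)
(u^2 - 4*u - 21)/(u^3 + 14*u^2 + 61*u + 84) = (u - 7)/(u^2 + 11*u + 28)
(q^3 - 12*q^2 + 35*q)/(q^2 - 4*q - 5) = q*(q - 7)/(q + 1)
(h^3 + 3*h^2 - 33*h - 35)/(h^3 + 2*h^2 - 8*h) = (h^3 + 3*h^2 - 33*h - 35)/(h*(h^2 + 2*h - 8))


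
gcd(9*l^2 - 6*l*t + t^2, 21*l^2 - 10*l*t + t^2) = -3*l + t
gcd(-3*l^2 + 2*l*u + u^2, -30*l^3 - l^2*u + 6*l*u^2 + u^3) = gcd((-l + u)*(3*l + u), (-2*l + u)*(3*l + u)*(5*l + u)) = 3*l + u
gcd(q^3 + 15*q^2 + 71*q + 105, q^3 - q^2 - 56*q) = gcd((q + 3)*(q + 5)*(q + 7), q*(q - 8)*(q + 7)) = q + 7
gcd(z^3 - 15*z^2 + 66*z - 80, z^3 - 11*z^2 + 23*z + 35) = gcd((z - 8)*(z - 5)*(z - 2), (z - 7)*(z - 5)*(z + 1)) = z - 5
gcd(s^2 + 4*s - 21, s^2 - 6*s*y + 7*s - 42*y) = s + 7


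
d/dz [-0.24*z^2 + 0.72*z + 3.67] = 0.72 - 0.48*z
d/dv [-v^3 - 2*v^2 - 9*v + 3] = -3*v^2 - 4*v - 9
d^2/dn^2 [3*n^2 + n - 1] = 6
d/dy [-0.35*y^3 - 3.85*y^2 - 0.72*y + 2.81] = -1.05*y^2 - 7.7*y - 0.72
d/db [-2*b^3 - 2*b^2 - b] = -6*b^2 - 4*b - 1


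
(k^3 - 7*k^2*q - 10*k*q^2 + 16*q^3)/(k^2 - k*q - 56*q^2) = (k^2 + k*q - 2*q^2)/(k + 7*q)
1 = 1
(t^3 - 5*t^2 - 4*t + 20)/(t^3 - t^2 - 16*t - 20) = (t - 2)/(t + 2)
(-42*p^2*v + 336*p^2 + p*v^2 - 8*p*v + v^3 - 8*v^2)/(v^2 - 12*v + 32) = (-42*p^2 + p*v + v^2)/(v - 4)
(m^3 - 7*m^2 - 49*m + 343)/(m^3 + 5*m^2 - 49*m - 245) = (m - 7)/(m + 5)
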